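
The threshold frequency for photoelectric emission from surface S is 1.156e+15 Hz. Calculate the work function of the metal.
4.78 eV

At the threshold frequency, photon energy equals work function:
φ = hf₀

Calculating:
φ = (6.626×10⁻³⁴ J·s)(1.156e+15 Hz)
φ = 4.78 eV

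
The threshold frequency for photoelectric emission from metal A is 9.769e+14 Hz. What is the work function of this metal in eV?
4.04 eV

At the threshold frequency, photon energy equals work function:
φ = hf₀

Calculating:
φ = (6.626×10⁻³⁴ J·s)(9.769e+14 Hz)
φ = 4.04 eV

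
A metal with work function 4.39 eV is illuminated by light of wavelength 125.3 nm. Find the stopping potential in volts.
5.5050 V

The stopping potential V_s satisfies: eV_s = KE_max

First, find KE_max using Einstein's equation:
E_photon = hc/λ = 9.8950 eV
KE_max = E_photon - φ = 9.8950 - 4.39 = 5.5050 eV

Since eV_s = KE_max:
V_s = KE_max/e = 5.5050 V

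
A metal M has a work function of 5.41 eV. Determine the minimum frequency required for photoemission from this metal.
1.3081e+15 Hz

The threshold frequency is when the photon energy equals the work function:
hf₀ = φ

Solving for f₀:
f₀ = φ/h = (5.41 eV × 1.602×10⁻¹⁹ J/eV) / (6.626×10⁻³⁴ J·s)
f₀ = 1.3081e+15 Hz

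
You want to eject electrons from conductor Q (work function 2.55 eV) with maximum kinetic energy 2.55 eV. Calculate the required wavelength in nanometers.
243.11 nm

From Einstein's equation: KE_max = hc/λ - φ

Rearranging for λ:
hc/λ = KE_max + φ
λ = hc/(KE_max + φ)

Required photon energy:
E_photon = KE_max + φ = 2.55 + 2.55 = 5.10 eV

Required wavelength:
λ = hc/E_photon = (6.626×10⁻³⁴)(3×10⁸) / (5.10 × 1.602×10⁻¹⁹)
λ = 243.11 nm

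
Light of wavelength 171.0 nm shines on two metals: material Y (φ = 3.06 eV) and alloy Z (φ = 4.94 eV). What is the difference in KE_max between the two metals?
1.8800 eV

Using KE_max = hc/λ - φ for each metal:

Photon energy: E = hc/λ = 7.2505 eV

For material Y (φ₁ = 3.06 eV):
KE₁ = E - φ₁ = 7.2505 - 3.06 = 4.1905 eV

For alloy Z (φ₂ = 4.94 eV):
KE₂ = E - φ₂ = 7.2505 - 4.94 = 2.3105 eV

Difference:
ΔKE = KE₁ - KE₂ = 4.1905 - 2.3105 = 1.8800 eV

Note: The difference equals the difference in work functions: 4.94 - 3.06 = 1.88 eV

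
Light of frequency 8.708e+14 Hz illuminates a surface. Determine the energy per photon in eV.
3.6013 eV

Using E = hf:

E = hf = (6.626×10⁻³⁴ J·s)(8.708e+14 Hz)
E = 3.6013 eV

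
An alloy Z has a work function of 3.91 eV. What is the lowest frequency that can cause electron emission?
9.4543e+14 Hz

The threshold frequency is when the photon energy equals the work function:
hf₀ = φ

Solving for f₀:
f₀ = φ/h = (3.91 eV × 1.602×10⁻¹⁹ J/eV) / (6.626×10⁻³⁴ J·s)
f₀ = 9.4543e+14 Hz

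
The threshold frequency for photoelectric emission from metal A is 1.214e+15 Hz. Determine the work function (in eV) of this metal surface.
5.02 eV

At the threshold frequency, photon energy equals work function:
φ = hf₀

Calculating:
φ = (6.626×10⁻³⁴ J·s)(1.214e+15 Hz)
φ = 5.02 eV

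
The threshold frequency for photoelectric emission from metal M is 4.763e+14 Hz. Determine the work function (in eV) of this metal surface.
1.97 eV

At the threshold frequency, photon energy equals work function:
φ = hf₀

Calculating:
φ = (6.626×10⁻³⁴ J·s)(4.763e+14 Hz)
φ = 1.97 eV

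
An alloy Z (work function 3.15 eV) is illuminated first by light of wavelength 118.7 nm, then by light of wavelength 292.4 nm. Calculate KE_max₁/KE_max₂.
6.6914

Using Einstein's equation: KE_max = hc/λ - φ

For λ₁ = 118.7 nm:
E₁ = hc/λ₁ = 10.4452 eV
KE₁ = E₁ - φ = 10.4452 - 3.15 = 7.2952 eV

For λ₂ = 292.4 nm:
E₂ = hc/λ₂ = 4.2402 eV
KE₂ = E₂ - φ = 4.2402 - 3.15 = 1.0902 eV

Ratio: KE₁/KE₂ = 7.2952/1.0902 = 6.6914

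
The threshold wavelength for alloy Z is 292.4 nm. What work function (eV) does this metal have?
4.24 eV

At the threshold wavelength, photon energy equals work function:
φ = hc/λ₀

Calculating:
φ = (6.626×10⁻³⁴ J·s)(3×10⁸ m/s) / (292.4×10⁻⁹ m)
φ = 4.24 eV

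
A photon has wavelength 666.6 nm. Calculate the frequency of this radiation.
4.4973e+14 Hz

Using the wave equation: c = fλ

Solving for frequency:
f = c/λ = (3×10⁸ m/s) / (666.6×10⁻⁹ m)
f = 4.4973e+14 Hz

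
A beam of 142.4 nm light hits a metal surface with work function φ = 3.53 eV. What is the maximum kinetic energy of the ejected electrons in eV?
5.1768 eV

Using Einstein's photoelectric equation: KE_max = hf - φ = hc/λ - φ

First, calculate the photon energy:
E_photon = hc/λ = (6.626×10⁻³⁴ J·s)(3×10⁸ m/s) / (142.4×10⁻⁹ m)
E_photon = 8.7068 eV

Then, the maximum kinetic energy:
KE_max = E_photon - φ = 8.7068 eV - 3.53 eV = 5.1768 eV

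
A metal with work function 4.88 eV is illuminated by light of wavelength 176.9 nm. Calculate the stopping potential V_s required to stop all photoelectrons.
2.1287 V

The stopping potential V_s satisfies: eV_s = KE_max

First, find KE_max using Einstein's equation:
E_photon = hc/λ = 7.0087 eV
KE_max = E_photon - φ = 7.0087 - 4.88 = 2.1287 eV

Since eV_s = KE_max:
V_s = KE_max/e = 2.1287 V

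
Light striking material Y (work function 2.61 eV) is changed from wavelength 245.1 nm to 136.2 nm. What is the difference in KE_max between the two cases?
4.0446 eV

Using Einstein's equation: KE_max = hc/λ - φ

For λ₁ = 245.1 nm:
KE₁ = hc/λ₁ - φ = 5.0585 - 2.61 = 2.4485 eV

For λ₂ = 136.2 nm:
KE₂ = hc/λ₂ - φ = 9.1031 - 2.61 = 6.4931 eV

Change in KE:
ΔKE = KE₂ - KE₁ = 6.4931 - 2.4485 = 4.0446 eV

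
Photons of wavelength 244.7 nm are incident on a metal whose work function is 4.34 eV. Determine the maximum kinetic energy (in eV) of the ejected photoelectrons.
0.7268 eV

Using Einstein's photoelectric equation: KE_max = hf - φ = hc/λ - φ

First, calculate the photon energy:
E_photon = hc/λ = (6.626×10⁻³⁴ J·s)(3×10⁸ m/s) / (244.7×10⁻⁹ m)
E_photon = 5.0668 eV

Then, the maximum kinetic energy:
KE_max = E_photon - φ = 5.0668 eV - 4.34 eV = 0.7268 eV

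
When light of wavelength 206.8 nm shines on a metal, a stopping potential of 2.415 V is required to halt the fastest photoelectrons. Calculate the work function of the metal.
3.58 eV

The stopping potential gives the maximum kinetic energy: KE_max = eV_s = 2.415 eV

From Einstein's photoelectric equation: KE_max = hc/λ - φ
Rearranging: φ = hc/λ - KE_max

Calculate photon energy:
E_photon = hc/λ = (6.626×10⁻³⁴ J·s)(3×10⁸ m/s) / (206.8×10⁻⁹ m) = 5.9954 eV

Therefore:
φ = 5.9954 - 2.415 = 3.58 eV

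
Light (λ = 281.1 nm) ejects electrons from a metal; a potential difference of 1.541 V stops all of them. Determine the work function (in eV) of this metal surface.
2.87 eV

The stopping potential gives the maximum kinetic energy: KE_max = eV_s = 1.541 eV

From Einstein's photoelectric equation: KE_max = hc/λ - φ
Rearranging: φ = hc/λ - KE_max

Calculate photon energy:
E_photon = hc/λ = (6.626×10⁻³⁴ J·s)(3×10⁸ m/s) / (281.1×10⁻⁹ m) = 4.4107 eV

Therefore:
φ = 4.4107 - 1.541 = 2.87 eV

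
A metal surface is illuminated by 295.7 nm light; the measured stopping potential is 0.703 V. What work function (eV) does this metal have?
3.49 eV

The stopping potential gives the maximum kinetic energy: KE_max = eV_s = 0.703 eV

From Einstein's photoelectric equation: KE_max = hc/λ - φ
Rearranging: φ = hc/λ - KE_max

Calculate photon energy:
E_photon = hc/λ = (6.626×10⁻³⁴ J·s)(3×10⁸ m/s) / (295.7×10⁻⁹ m) = 4.1929 eV

Therefore:
φ = 4.1929 - 0.703 = 3.49 eV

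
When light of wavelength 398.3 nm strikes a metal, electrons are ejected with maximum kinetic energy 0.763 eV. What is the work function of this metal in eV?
2.35 eV

From Einstein's photoelectric equation: KE_max = hf - φ = hc/λ - φ

Rearranging for φ:
φ = hc/λ - KE_max

Calculate photon energy:
E_photon = hc/λ = 3.1128 eV

Therefore:
φ = 3.1128 - 0.763 = 2.35 eV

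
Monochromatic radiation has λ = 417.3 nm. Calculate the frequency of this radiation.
7.1841e+14 Hz

Using the wave equation: c = fλ

Solving for frequency:
f = c/λ = (3×10⁸ m/s) / (417.3×10⁻⁹ m)
f = 7.1841e+14 Hz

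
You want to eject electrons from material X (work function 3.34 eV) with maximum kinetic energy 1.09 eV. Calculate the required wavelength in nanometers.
279.87 nm

From Einstein's equation: KE_max = hc/λ - φ

Rearranging for λ:
hc/λ = KE_max + φ
λ = hc/(KE_max + φ)

Required photon energy:
E_photon = KE_max + φ = 1.09 + 3.34 = 4.43 eV

Required wavelength:
λ = hc/E_photon = (6.626×10⁻³⁴)(3×10⁸) / (4.43 × 1.602×10⁻¹⁹)
λ = 279.87 nm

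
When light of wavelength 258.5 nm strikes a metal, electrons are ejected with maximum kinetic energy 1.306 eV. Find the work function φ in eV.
3.49 eV

From Einstein's photoelectric equation: KE_max = hf - φ = hc/λ - φ

Rearranging for φ:
φ = hc/λ - KE_max

Calculate photon energy:
E_photon = hc/λ = 4.7963 eV

Therefore:
φ = 4.7963 - 1.306 = 3.49 eV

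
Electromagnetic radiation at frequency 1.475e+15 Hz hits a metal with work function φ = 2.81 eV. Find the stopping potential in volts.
3.2901 V

The stopping potential V_s satisfies: eV_s = KE_max

First, find KE_max using Einstein's equation:
E_photon = hf = (6.626×10⁻³⁴ J·s)(1.475e+15 Hz) = 6.1001 eV
KE_max = E_photon - φ = 6.1001 - 2.81 = 3.2901 eV

Since eV_s = KE_max:
V_s = KE_max/e = 3.2901 V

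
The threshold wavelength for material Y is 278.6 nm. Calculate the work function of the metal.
4.45 eV

At the threshold wavelength, photon energy equals work function:
φ = hc/λ₀

Calculating:
φ = (6.626×10⁻³⁴ J·s)(3×10⁸ m/s) / (278.6×10⁻⁹ m)
φ = 4.45 eV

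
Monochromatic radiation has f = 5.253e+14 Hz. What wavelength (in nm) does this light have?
570.71 nm

Using the wave equation: c = fλ

Solving for wavelength:
λ = c/f = (3×10⁸ m/s) / (5.253e+14 Hz)
λ = 570.71 nm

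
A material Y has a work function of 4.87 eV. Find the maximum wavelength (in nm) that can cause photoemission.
254.59 nm

The threshold wavelength is when the photon energy equals the work function:
hc/λ₀ = φ

Solving for λ₀:
λ₀ = hc/φ = (6.626×10⁻³⁴ J·s)(3×10⁸ m/s) / (4.87 eV × 1.602×10⁻¹⁹ J/eV)
λ₀ = 254.59 nm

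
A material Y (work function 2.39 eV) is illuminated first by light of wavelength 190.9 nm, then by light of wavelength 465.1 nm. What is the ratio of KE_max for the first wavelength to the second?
14.8855

Using Einstein's equation: KE_max = hc/λ - φ

For λ₁ = 190.9 nm:
E₁ = hc/λ₁ = 6.4947 eV
KE₁ = E₁ - φ = 6.4947 - 2.39 = 4.1047 eV

For λ₂ = 465.1 nm:
E₂ = hc/λ₂ = 2.6658 eV
KE₂ = E₂ - φ = 2.6658 - 2.39 = 0.2758 eV

Ratio: KE₁/KE₂ = 4.1047/0.2758 = 14.8855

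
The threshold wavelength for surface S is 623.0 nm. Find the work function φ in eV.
1.99 eV

At the threshold wavelength, photon energy equals work function:
φ = hc/λ₀

Calculating:
φ = (6.626×10⁻³⁴ J·s)(3×10⁸ m/s) / (623.0×10⁻⁹ m)
φ = 1.99 eV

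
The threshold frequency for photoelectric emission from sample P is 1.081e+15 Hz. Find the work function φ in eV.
4.47 eV

At the threshold frequency, photon energy equals work function:
φ = hf₀

Calculating:
φ = (6.626×10⁻³⁴ J·s)(1.081e+15 Hz)
φ = 4.47 eV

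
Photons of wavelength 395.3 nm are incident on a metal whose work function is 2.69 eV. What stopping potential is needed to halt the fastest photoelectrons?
0.4465 V

The stopping potential V_s satisfies: eV_s = KE_max

First, find KE_max using Einstein's equation:
E_photon = hc/λ = 3.1365 eV
KE_max = E_photon - φ = 3.1365 - 2.69 = 0.4465 eV

Since eV_s = KE_max:
V_s = KE_max/e = 0.4465 V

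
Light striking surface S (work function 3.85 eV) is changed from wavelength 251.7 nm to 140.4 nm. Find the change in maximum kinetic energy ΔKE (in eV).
3.9049 eV

Using Einstein's equation: KE_max = hc/λ - φ

For λ₁ = 251.7 nm:
KE₁ = hc/λ₁ - φ = 4.9259 - 3.85 = 1.0759 eV

For λ₂ = 140.4 nm:
KE₂ = hc/λ₂ - φ = 8.8308 - 3.85 = 4.9808 eV

Change in KE:
ΔKE = KE₂ - KE₁ = 4.9808 - 1.0759 = 3.9049 eV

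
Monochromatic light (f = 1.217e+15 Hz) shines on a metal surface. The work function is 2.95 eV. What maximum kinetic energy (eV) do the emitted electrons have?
2.0831 eV

Using Einstein's photoelectric equation: KE_max = hf - φ

First, calculate the photon energy:
E_photon = hf = (6.626×10⁻³⁴ J·s)(1.217e+15 Hz)
E_photon = 5.0331 eV

Then, the maximum kinetic energy:
KE_max = E_photon - φ = 5.0331 eV - 2.95 eV = 2.0831 eV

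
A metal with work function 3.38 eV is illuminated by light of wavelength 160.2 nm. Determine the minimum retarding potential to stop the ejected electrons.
4.3593 V

The stopping potential V_s satisfies: eV_s = KE_max

First, find KE_max using Einstein's equation:
E_photon = hc/λ = 7.7393 eV
KE_max = E_photon - φ = 7.7393 - 3.38 = 4.3593 eV

Since eV_s = KE_max:
V_s = KE_max/e = 4.3593 V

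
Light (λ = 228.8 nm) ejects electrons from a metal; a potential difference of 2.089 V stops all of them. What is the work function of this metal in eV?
3.33 eV

The stopping potential gives the maximum kinetic energy: KE_max = eV_s = 2.089 eV

From Einstein's photoelectric equation: KE_max = hc/λ - φ
Rearranging: φ = hc/λ - KE_max

Calculate photon energy:
E_photon = hc/λ = (6.626×10⁻³⁴ J·s)(3×10⁸ m/s) / (228.8×10⁻⁹ m) = 5.4189 eV

Therefore:
φ = 5.4189 - 2.089 = 3.33 eV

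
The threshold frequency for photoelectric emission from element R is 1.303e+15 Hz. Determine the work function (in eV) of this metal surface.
5.39 eV

At the threshold frequency, photon energy equals work function:
φ = hf₀

Calculating:
φ = (6.626×10⁻³⁴ J·s)(1.303e+15 Hz)
φ = 5.39 eV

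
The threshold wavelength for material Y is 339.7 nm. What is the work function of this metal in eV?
3.65 eV

At the threshold wavelength, photon energy equals work function:
φ = hc/λ₀

Calculating:
φ = (6.626×10⁻³⁴ J·s)(3×10⁸ m/s) / (339.7×10⁻⁹ m)
φ = 3.65 eV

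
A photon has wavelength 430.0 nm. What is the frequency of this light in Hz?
6.9719e+14 Hz

Using the wave equation: c = fλ

Solving for frequency:
f = c/λ = (3×10⁸ m/s) / (430.0×10⁻⁹ m)
f = 6.9719e+14 Hz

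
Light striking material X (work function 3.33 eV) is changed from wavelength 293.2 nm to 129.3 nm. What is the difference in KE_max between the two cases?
5.3602 eV

Using Einstein's equation: KE_max = hc/λ - φ

For λ₁ = 293.2 nm:
KE₁ = hc/λ₁ - φ = 4.2287 - 3.33 = 0.8987 eV

For λ₂ = 129.3 nm:
KE₂ = hc/λ₂ - φ = 9.5889 - 3.33 = 6.2589 eV

Change in KE:
ΔKE = KE₂ - KE₁ = 6.2589 - 0.8987 = 5.3602 eV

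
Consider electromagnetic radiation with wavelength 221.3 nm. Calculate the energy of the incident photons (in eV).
5.6025 eV

Using E = hf = hc/λ:

E = hc/λ = (6.626×10⁻³⁴ J·s)(3×10⁸ m/s) / (221.3×10⁻⁹ m)
E = 5.6025 eV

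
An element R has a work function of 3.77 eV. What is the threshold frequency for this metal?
9.1158e+14 Hz

The threshold frequency is when the photon energy equals the work function:
hf₀ = φ

Solving for f₀:
f₀ = φ/h = (3.77 eV × 1.602×10⁻¹⁹ J/eV) / (6.626×10⁻³⁴ J·s)
f₀ = 9.1158e+14 Hz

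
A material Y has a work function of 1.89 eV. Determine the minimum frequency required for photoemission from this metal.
4.5700e+14 Hz

The threshold frequency is when the photon energy equals the work function:
hf₀ = φ

Solving for f₀:
f₀ = φ/h = (1.89 eV × 1.602×10⁻¹⁹ J/eV) / (6.626×10⁻³⁴ J·s)
f₀ = 4.5700e+14 Hz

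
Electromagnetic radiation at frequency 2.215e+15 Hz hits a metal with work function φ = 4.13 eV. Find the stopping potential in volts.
5.0305 V

The stopping potential V_s satisfies: eV_s = KE_max

First, find KE_max using Einstein's equation:
E_photon = hf = (6.626×10⁻³⁴ J·s)(2.215e+15 Hz) = 9.1605 eV
KE_max = E_photon - φ = 9.1605 - 4.13 = 5.0305 eV

Since eV_s = KE_max:
V_s = KE_max/e = 5.0305 V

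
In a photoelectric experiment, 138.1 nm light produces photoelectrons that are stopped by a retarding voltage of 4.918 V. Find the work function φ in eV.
4.06 eV

The stopping potential gives the maximum kinetic energy: KE_max = eV_s = 4.918 eV

From Einstein's photoelectric equation: KE_max = hc/λ - φ
Rearranging: φ = hc/λ - KE_max

Calculate photon energy:
E_photon = hc/λ = (6.626×10⁻³⁴ J·s)(3×10⁸ m/s) / (138.1×10⁻⁹ m) = 8.9779 eV

Therefore:
φ = 8.9779 - 4.918 = 4.06 eV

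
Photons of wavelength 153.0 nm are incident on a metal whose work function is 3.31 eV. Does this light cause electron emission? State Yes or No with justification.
Yes

For photoemission, the photon energy must exceed the work function.

Photon energy: E = hc/λ = 8.1035 eV
Work function: φ = 3.31 eV

Since E_photon (8.1035 eV) > φ (3.31 eV), photoemission WILL occur.
The threshold wavelength is λ₀ = hc/φ = 374.6 nm.
Since 153.0 nm < 374.6 nm, the light has sufficient energy.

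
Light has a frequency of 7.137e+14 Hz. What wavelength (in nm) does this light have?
420.05 nm

Using the wave equation: c = fλ

Solving for wavelength:
λ = c/f = (3×10⁸ m/s) / (7.137e+14 Hz)
λ = 420.05 nm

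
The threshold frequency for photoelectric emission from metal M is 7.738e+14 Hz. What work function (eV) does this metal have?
3.20 eV

At the threshold frequency, photon energy equals work function:
φ = hf₀

Calculating:
φ = (6.626×10⁻³⁴ J·s)(7.738e+14 Hz)
φ = 3.20 eV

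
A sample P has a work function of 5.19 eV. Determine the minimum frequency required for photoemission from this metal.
1.2549e+15 Hz

The threshold frequency is when the photon energy equals the work function:
hf₀ = φ

Solving for f₀:
f₀ = φ/h = (5.19 eV × 1.602×10⁻¹⁹ J/eV) / (6.626×10⁻³⁴ J·s)
f₀ = 1.2549e+15 Hz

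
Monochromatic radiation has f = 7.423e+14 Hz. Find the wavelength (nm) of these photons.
403.87 nm

Using the wave equation: c = fλ

Solving for wavelength:
λ = c/f = (3×10⁸ m/s) / (7.423e+14 Hz)
λ = 403.87 nm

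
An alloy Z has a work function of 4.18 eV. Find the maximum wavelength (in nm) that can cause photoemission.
296.61 nm

The threshold wavelength is when the photon energy equals the work function:
hc/λ₀ = φ

Solving for λ₀:
λ₀ = hc/φ = (6.626×10⁻³⁴ J·s)(3×10⁸ m/s) / (4.18 eV × 1.602×10⁻¹⁹ J/eV)
λ₀ = 296.61 nm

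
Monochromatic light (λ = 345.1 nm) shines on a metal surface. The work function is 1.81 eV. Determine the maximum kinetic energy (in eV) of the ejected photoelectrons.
1.7827 eV

Using Einstein's photoelectric equation: KE_max = hf - φ = hc/λ - φ

First, calculate the photon energy:
E_photon = hc/λ = (6.626×10⁻³⁴ J·s)(3×10⁸ m/s) / (345.1×10⁻⁹ m)
E_photon = 3.5927 eV

Then, the maximum kinetic energy:
KE_max = E_photon - φ = 3.5927 eV - 1.81 eV = 1.7827 eV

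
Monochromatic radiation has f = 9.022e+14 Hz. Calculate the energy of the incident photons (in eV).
3.7312 eV

Using E = hf:

E = hf = (6.626×10⁻³⁴ J·s)(9.022e+14 Hz)
E = 3.7312 eV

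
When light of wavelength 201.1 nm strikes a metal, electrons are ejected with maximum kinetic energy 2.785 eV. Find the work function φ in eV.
3.38 eV

From Einstein's photoelectric equation: KE_max = hf - φ = hc/λ - φ

Rearranging for φ:
φ = hc/λ - KE_max

Calculate photon energy:
E_photon = hc/λ = 6.1653 eV

Therefore:
φ = 6.1653 - 2.785 = 3.38 eV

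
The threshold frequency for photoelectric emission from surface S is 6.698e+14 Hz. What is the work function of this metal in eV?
2.77 eV

At the threshold frequency, photon energy equals work function:
φ = hf₀

Calculating:
φ = (6.626×10⁻³⁴ J·s)(6.698e+14 Hz)
φ = 2.77 eV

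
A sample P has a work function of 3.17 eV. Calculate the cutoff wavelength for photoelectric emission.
391.12 nm

The threshold wavelength is when the photon energy equals the work function:
hc/λ₀ = φ

Solving for λ₀:
λ₀ = hc/φ = (6.626×10⁻³⁴ J·s)(3×10⁸ m/s) / (3.17 eV × 1.602×10⁻¹⁹ J/eV)
λ₀ = 391.12 nm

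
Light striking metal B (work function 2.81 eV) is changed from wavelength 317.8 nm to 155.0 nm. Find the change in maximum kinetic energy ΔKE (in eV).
4.0977 eV

Using Einstein's equation: KE_max = hc/λ - φ

For λ₁ = 317.8 nm:
KE₁ = hc/λ₁ - φ = 3.9013 - 2.81 = 1.0913 eV

For λ₂ = 155.0 nm:
KE₂ = hc/λ₂ - φ = 7.9990 - 2.81 = 5.1890 eV

Change in KE:
ΔKE = KE₂ - KE₁ = 5.1890 - 1.0913 = 4.0977 eV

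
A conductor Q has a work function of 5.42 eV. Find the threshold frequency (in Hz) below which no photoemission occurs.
1.3106e+15 Hz

The threshold frequency is when the photon energy equals the work function:
hf₀ = φ

Solving for f₀:
f₀ = φ/h = (5.42 eV × 1.602×10⁻¹⁹ J/eV) / (6.626×10⁻³⁴ J·s)
f₀ = 1.3106e+15 Hz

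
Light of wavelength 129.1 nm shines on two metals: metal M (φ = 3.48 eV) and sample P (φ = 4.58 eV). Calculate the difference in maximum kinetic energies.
1.1000 eV

Using KE_max = hc/λ - φ for each metal:

Photon energy: E = hc/λ = 9.6037 eV

For metal M (φ₁ = 3.48 eV):
KE₁ = E - φ₁ = 9.6037 - 3.48 = 6.1237 eV

For sample P (φ₂ = 4.58 eV):
KE₂ = E - φ₂ = 9.6037 - 4.58 = 5.0237 eV

Difference:
ΔKE = KE₁ - KE₂ = 6.1237 - 5.0237 = 1.1000 eV

Note: The difference equals the difference in work functions: 4.58 - 3.48 = 1.10 eV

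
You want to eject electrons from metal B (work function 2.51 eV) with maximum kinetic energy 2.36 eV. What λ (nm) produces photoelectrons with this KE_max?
254.59 nm

From Einstein's equation: KE_max = hc/λ - φ

Rearranging for λ:
hc/λ = KE_max + φ
λ = hc/(KE_max + φ)

Required photon energy:
E_photon = KE_max + φ = 2.36 + 2.51 = 4.87 eV

Required wavelength:
λ = hc/E_photon = (6.626×10⁻³⁴)(3×10⁸) / (4.87 × 1.602×10⁻¹⁹)
λ = 254.59 nm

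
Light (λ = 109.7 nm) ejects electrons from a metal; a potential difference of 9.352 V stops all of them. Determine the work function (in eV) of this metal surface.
1.95 eV

The stopping potential gives the maximum kinetic energy: KE_max = eV_s = 9.352 eV

From Einstein's photoelectric equation: KE_max = hc/λ - φ
Rearranging: φ = hc/λ - KE_max

Calculate photon energy:
E_photon = hc/λ = (6.626×10⁻³⁴ J·s)(3×10⁸ m/s) / (109.7×10⁻⁹ m) = 11.3021 eV

Therefore:
φ = 11.3021 - 9.352 = 1.95 eV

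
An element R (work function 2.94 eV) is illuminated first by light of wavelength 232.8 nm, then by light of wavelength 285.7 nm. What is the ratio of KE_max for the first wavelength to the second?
1.7045

Using Einstein's equation: KE_max = hc/λ - φ

For λ₁ = 232.8 nm:
E₁ = hc/λ₁ = 5.3258 eV
KE₁ = E₁ - φ = 5.3258 - 2.94 = 2.3858 eV

For λ₂ = 285.7 nm:
E₂ = hc/λ₂ = 4.3397 eV
KE₂ = E₂ - φ = 4.3397 - 2.94 = 1.3997 eV

Ratio: KE₁/KE₂ = 2.3858/1.3997 = 1.7045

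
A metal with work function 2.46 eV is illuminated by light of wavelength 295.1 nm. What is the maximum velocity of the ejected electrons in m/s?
7.8267e+05 m/s

First, find the maximum kinetic energy:
E_photon = hc/λ = 4.2014 eV
KE_max = E_photon - φ = 4.2014 - 2.46 = 1.7414 eV

Convert to Joules: KE_max = 1.7414 × 1.602×10⁻¹⁹ J = 2.7901e-19 J

Then use KE = ½mv² to find velocity:
v = √(2·KE/m) = √(2 × 2.7901e-19 J / 9.109e-31 kg)
v = 7.8267e+05 m/s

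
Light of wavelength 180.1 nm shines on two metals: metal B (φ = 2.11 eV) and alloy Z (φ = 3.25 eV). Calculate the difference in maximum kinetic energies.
1.1400 eV

Using KE_max = hc/λ - φ for each metal:

Photon energy: E = hc/λ = 6.8842 eV

For metal B (φ₁ = 2.11 eV):
KE₁ = E - φ₁ = 6.8842 - 2.11 = 4.7742 eV

For alloy Z (φ₂ = 3.25 eV):
KE₂ = E - φ₂ = 6.8842 - 3.25 = 3.6342 eV

Difference:
ΔKE = KE₁ - KE₂ = 4.7742 - 3.6342 = 1.1400 eV

Note: The difference equals the difference in work functions: 3.25 - 2.11 = 1.14 eV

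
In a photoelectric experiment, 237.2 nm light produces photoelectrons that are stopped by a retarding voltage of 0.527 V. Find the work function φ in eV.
4.70 eV

The stopping potential gives the maximum kinetic energy: KE_max = eV_s = 0.527 eV

From Einstein's photoelectric equation: KE_max = hc/λ - φ
Rearranging: φ = hc/λ - KE_max

Calculate photon energy:
E_photon = hc/λ = (6.626×10⁻³⁴ J·s)(3×10⁸ m/s) / (237.2×10⁻⁹ m) = 5.2270 eV

Therefore:
φ = 5.2270 - 0.527 = 4.70 eV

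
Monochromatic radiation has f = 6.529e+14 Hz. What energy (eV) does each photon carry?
2.7002 eV

Using E = hf:

E = hf = (6.626×10⁻³⁴ J·s)(6.529e+14 Hz)
E = 2.7002 eV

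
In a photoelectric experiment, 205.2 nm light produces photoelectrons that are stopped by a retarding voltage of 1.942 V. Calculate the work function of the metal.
4.10 eV

The stopping potential gives the maximum kinetic energy: KE_max = eV_s = 1.942 eV

From Einstein's photoelectric equation: KE_max = hc/λ - φ
Rearranging: φ = hc/λ - KE_max

Calculate photon energy:
E_photon = hc/λ = (6.626×10⁻³⁴ J·s)(3×10⁸ m/s) / (205.2×10⁻⁹ m) = 6.0421 eV

Therefore:
φ = 6.0421 - 1.942 = 4.10 eV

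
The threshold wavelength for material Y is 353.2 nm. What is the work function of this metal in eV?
3.51 eV

At the threshold wavelength, photon energy equals work function:
φ = hc/λ₀

Calculating:
φ = (6.626×10⁻³⁴ J·s)(3×10⁸ m/s) / (353.2×10⁻⁹ m)
φ = 3.51 eV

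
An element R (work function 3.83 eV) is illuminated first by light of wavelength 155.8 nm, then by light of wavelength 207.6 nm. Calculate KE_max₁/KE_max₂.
1.9269

Using Einstein's equation: KE_max = hc/λ - φ

For λ₁ = 155.8 nm:
E₁ = hc/λ₁ = 7.9579 eV
KE₁ = E₁ - φ = 7.9579 - 3.83 = 4.1279 eV

For λ₂ = 207.6 nm:
E₂ = hc/λ₂ = 5.9723 eV
KE₂ = E₂ - φ = 5.9723 - 3.83 = 2.1423 eV

Ratio: KE₁/KE₂ = 4.1279/2.1423 = 1.9269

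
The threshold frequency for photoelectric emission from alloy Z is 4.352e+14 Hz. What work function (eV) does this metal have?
1.80 eV

At the threshold frequency, photon energy equals work function:
φ = hf₀

Calculating:
φ = (6.626×10⁻³⁴ J·s)(4.352e+14 Hz)
φ = 1.80 eV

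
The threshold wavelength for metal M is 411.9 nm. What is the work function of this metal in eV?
3.01 eV

At the threshold wavelength, photon energy equals work function:
φ = hc/λ₀

Calculating:
φ = (6.626×10⁻³⁴ J·s)(3×10⁸ m/s) / (411.9×10⁻⁹ m)
φ = 3.01 eV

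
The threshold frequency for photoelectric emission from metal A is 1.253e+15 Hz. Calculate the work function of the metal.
5.18 eV

At the threshold frequency, photon energy equals work function:
φ = hf₀

Calculating:
φ = (6.626×10⁻³⁴ J·s)(1.253e+15 Hz)
φ = 5.18 eV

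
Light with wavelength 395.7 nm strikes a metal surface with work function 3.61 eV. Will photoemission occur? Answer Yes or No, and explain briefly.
No

For photoemission, the photon energy must exceed the work function.

Photon energy: E = hc/λ = 3.1333 eV
Work function: φ = 3.61 eV

Since E_photon (3.1333 eV) < φ (3.61 eV), photoemission will NOT occur.
The threshold wavelength is λ₀ = hc/φ = 343.4 nm.
Since 395.7 nm > 343.4 nm, the photons lack sufficient energy.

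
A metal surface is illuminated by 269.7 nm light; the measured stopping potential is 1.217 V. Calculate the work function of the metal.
3.38 eV

The stopping potential gives the maximum kinetic energy: KE_max = eV_s = 1.217 eV

From Einstein's photoelectric equation: KE_max = hc/λ - φ
Rearranging: φ = hc/λ - KE_max

Calculate photon energy:
E_photon = hc/λ = (6.626×10⁻³⁴ J·s)(3×10⁸ m/s) / (269.7×10⁻⁹ m) = 4.5971 eV

Therefore:
φ = 4.5971 - 1.217 = 3.38 eV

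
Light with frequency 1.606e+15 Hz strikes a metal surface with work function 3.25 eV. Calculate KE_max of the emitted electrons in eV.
3.3919 eV

Using Einstein's photoelectric equation: KE_max = hf - φ

First, calculate the photon energy:
E_photon = hf = (6.626×10⁻³⁴ J·s)(1.606e+15 Hz)
E_photon = 6.6419 eV

Then, the maximum kinetic energy:
KE_max = E_photon - φ = 6.6419 eV - 3.25 eV = 3.3919 eV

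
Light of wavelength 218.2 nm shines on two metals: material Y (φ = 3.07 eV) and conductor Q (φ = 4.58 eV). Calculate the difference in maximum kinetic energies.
1.5100 eV

Using KE_max = hc/λ - φ for each metal:

Photon energy: E = hc/λ = 5.6821 eV

For material Y (φ₁ = 3.07 eV):
KE₁ = E - φ₁ = 5.6821 - 3.07 = 2.6121 eV

For conductor Q (φ₂ = 4.58 eV):
KE₂ = E - φ₂ = 5.6821 - 4.58 = 1.1021 eV

Difference:
ΔKE = KE₁ - KE₂ = 2.6121 - 1.1021 = 1.5100 eV

Note: The difference equals the difference in work functions: 4.58 - 3.07 = 1.51 eV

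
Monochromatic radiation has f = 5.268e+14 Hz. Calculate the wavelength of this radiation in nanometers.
569.08 nm

Using the wave equation: c = fλ

Solving for wavelength:
λ = c/f = (3×10⁸ m/s) / (5.268e+14 Hz)
λ = 569.08 nm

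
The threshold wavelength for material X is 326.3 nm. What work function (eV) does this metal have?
3.80 eV

At the threshold wavelength, photon energy equals work function:
φ = hc/λ₀

Calculating:
φ = (6.626×10⁻³⁴ J·s)(3×10⁸ m/s) / (326.3×10⁻⁹ m)
φ = 3.80 eV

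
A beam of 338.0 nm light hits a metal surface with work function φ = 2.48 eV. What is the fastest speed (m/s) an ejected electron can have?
6.4650e+05 m/s

First, find the maximum kinetic energy:
E_photon = hc/λ = 3.6682 eV
KE_max = E_photon - φ = 3.6682 - 2.48 = 1.1882 eV

Convert to Joules: KE_max = 1.1882 × 1.602×10⁻¹⁹ J = 1.9037e-19 J

Then use KE = ½mv² to find velocity:
v = √(2·KE/m) = √(2 × 1.9037e-19 J / 9.109e-31 kg)
v = 6.4650e+05 m/s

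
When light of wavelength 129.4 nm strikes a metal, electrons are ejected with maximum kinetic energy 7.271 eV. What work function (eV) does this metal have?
2.31 eV

From Einstein's photoelectric equation: KE_max = hf - φ = hc/λ - φ

Rearranging for φ:
φ = hc/λ - KE_max

Calculate photon energy:
E_photon = hc/λ = 9.5815 eV

Therefore:
φ = 9.5815 - 7.271 = 2.31 eV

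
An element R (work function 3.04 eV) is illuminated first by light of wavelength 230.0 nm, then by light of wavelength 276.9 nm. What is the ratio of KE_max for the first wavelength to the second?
1.6351

Using Einstein's equation: KE_max = hc/λ - φ

For λ₁ = 230.0 nm:
E₁ = hc/λ₁ = 5.3906 eV
KE₁ = E₁ - φ = 5.3906 - 3.04 = 2.3506 eV

For λ₂ = 276.9 nm:
E₂ = hc/λ₂ = 4.4776 eV
KE₂ = E₂ - φ = 4.4776 - 3.04 = 1.4376 eV

Ratio: KE₁/KE₂ = 2.3506/1.4376 = 1.6351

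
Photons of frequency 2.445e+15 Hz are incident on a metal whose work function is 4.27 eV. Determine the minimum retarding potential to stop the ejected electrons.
5.8417 V

The stopping potential V_s satisfies: eV_s = KE_max

First, find KE_max using Einstein's equation:
E_photon = hf = (6.626×10⁻³⁴ J·s)(2.445e+15 Hz) = 10.1117 eV
KE_max = E_photon - φ = 10.1117 - 4.27 = 5.8417 eV

Since eV_s = KE_max:
V_s = KE_max/e = 5.8417 V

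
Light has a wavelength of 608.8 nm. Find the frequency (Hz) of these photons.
4.9243e+14 Hz

Using the wave equation: c = fλ

Solving for frequency:
f = c/λ = (3×10⁸ m/s) / (608.8×10⁻⁹ m)
f = 4.9243e+14 Hz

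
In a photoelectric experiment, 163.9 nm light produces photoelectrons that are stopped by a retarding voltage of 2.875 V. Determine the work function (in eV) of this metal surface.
4.69 eV

The stopping potential gives the maximum kinetic energy: KE_max = eV_s = 2.875 eV

From Einstein's photoelectric equation: KE_max = hc/λ - φ
Rearranging: φ = hc/λ - KE_max

Calculate photon energy:
E_photon = hc/λ = (6.626×10⁻³⁴ J·s)(3×10⁸ m/s) / (163.9×10⁻⁹ m) = 7.5646 eV

Therefore:
φ = 7.5646 - 2.875 = 4.69 eV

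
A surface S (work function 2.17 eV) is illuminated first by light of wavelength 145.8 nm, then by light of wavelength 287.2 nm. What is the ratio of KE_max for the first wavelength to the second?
2.9500

Using Einstein's equation: KE_max = hc/λ - φ

For λ₁ = 145.8 nm:
E₁ = hc/λ₁ = 8.5037 eV
KE₁ = E₁ - φ = 8.5037 - 2.17 = 6.3337 eV

For λ₂ = 287.2 nm:
E₂ = hc/λ₂ = 4.3170 eV
KE₂ = E₂ - φ = 4.3170 - 2.17 = 2.1470 eV

Ratio: KE₁/KE₂ = 6.3337/2.1470 = 2.9500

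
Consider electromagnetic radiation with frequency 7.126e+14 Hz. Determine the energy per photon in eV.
2.9471 eV

Using E = hf:

E = hf = (6.626×10⁻³⁴ J·s)(7.126e+14 Hz)
E = 2.9471 eV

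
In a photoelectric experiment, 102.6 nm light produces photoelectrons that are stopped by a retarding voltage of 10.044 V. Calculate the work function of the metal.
2.04 eV

The stopping potential gives the maximum kinetic energy: KE_max = eV_s = 10.044 eV

From Einstein's photoelectric equation: KE_max = hc/λ - φ
Rearranging: φ = hc/λ - KE_max

Calculate photon energy:
E_photon = hc/λ = (6.626×10⁻³⁴ J·s)(3×10⁸ m/s) / (102.6×10⁻⁹ m) = 12.0842 eV

Therefore:
φ = 12.0842 - 10.044 = 2.04 eV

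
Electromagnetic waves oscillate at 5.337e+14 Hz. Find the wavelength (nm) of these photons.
561.72 nm

Using the wave equation: c = fλ

Solving for wavelength:
λ = c/f = (3×10⁸ m/s) / (5.337e+14 Hz)
λ = 561.72 nm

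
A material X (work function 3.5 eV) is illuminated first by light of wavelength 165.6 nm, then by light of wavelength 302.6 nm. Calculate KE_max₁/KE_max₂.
6.6750

Using Einstein's equation: KE_max = hc/λ - φ

For λ₁ = 165.6 nm:
E₁ = hc/λ₁ = 7.4870 eV
KE₁ = E₁ - φ = 7.4870 - 3.5 = 3.9870 eV

For λ₂ = 302.6 nm:
E₂ = hc/λ₂ = 4.0973 eV
KE₂ = E₂ - φ = 4.0973 - 3.5 = 0.5973 eV

Ratio: KE₁/KE₂ = 3.9870/0.5973 = 6.6750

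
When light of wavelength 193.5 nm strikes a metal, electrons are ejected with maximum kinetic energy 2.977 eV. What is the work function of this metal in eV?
3.43 eV

From Einstein's photoelectric equation: KE_max = hf - φ = hc/λ - φ

Rearranging for φ:
φ = hc/λ - KE_max

Calculate photon energy:
E_photon = hc/λ = 6.4075 eV

Therefore:
φ = 6.4075 - 2.977 = 3.43 eV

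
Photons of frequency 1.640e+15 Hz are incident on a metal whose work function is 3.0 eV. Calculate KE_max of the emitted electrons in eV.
3.7825 eV

Using Einstein's photoelectric equation: KE_max = hf - φ

First, calculate the photon energy:
E_photon = hf = (6.626×10⁻³⁴ J·s)(1.640e+15 Hz)
E_photon = 6.7825 eV

Then, the maximum kinetic energy:
KE_max = E_photon - φ = 6.7825 eV - 3.0 eV = 3.7825 eV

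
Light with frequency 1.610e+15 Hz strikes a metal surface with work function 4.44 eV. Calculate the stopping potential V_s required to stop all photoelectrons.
2.2184 V

The stopping potential V_s satisfies: eV_s = KE_max

First, find KE_max using Einstein's equation:
E_photon = hf = (6.626×10⁻³⁴ J·s)(1.610e+15 Hz) = 6.6584 eV
KE_max = E_photon - φ = 6.6584 - 4.44 = 2.2184 eV

Since eV_s = KE_max:
V_s = KE_max/e = 2.2184 V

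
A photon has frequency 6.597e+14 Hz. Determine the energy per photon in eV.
2.7283 eV

Using E = hf:

E = hf = (6.626×10⁻³⁴ J·s)(6.597e+14 Hz)
E = 2.7283 eV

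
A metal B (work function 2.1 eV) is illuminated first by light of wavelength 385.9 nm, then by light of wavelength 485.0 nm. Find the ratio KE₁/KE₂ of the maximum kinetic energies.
2.4385

Using Einstein's equation: KE_max = hc/λ - φ

For λ₁ = 385.9 nm:
E₁ = hc/λ₁ = 3.2129 eV
KE₁ = E₁ - φ = 3.2129 - 2.1 = 1.1129 eV

For λ₂ = 485.0 nm:
E₂ = hc/λ₂ = 2.5564 eV
KE₂ = E₂ - φ = 2.5564 - 2.1 = 0.4564 eV

Ratio: KE₁/KE₂ = 1.1129/0.4564 = 2.4385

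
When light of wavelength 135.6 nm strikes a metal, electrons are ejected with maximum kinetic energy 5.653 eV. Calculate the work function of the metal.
3.49 eV

From Einstein's photoelectric equation: KE_max = hf - φ = hc/λ - φ

Rearranging for φ:
φ = hc/λ - KE_max

Calculate photon energy:
E_photon = hc/λ = 9.1434 eV

Therefore:
φ = 9.1434 - 5.653 = 3.49 eV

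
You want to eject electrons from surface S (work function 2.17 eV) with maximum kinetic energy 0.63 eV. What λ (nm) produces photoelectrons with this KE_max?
442.80 nm

From Einstein's equation: KE_max = hc/λ - φ

Rearranging for λ:
hc/λ = KE_max + φ
λ = hc/(KE_max + φ)

Required photon energy:
E_photon = KE_max + φ = 0.63 + 2.17 = 2.80 eV

Required wavelength:
λ = hc/E_photon = (6.626×10⁻³⁴)(3×10⁸) / (2.80 × 1.602×10⁻¹⁹)
λ = 442.80 nm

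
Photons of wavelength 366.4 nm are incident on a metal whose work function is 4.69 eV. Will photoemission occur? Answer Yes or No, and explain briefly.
No

For photoemission, the photon energy must exceed the work function.

Photon energy: E = hc/λ = 3.3838 eV
Work function: φ = 4.69 eV

Since E_photon (3.3838 eV) < φ (4.69 eV), photoemission will NOT occur.
The threshold wavelength is λ₀ = hc/φ = 264.4 nm.
Since 366.4 nm > 264.4 nm, the photons lack sufficient energy.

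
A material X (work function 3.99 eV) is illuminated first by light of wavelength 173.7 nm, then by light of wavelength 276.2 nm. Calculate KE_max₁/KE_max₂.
6.3092

Using Einstein's equation: KE_max = hc/λ - φ

For λ₁ = 173.7 nm:
E₁ = hc/λ₁ = 7.1378 eV
KE₁ = E₁ - φ = 7.1378 - 3.99 = 3.1478 eV

For λ₂ = 276.2 nm:
E₂ = hc/λ₂ = 4.4889 eV
KE₂ = E₂ - φ = 4.4889 - 3.99 = 0.4989 eV

Ratio: KE₁/KE₂ = 3.1478/0.4989 = 6.3092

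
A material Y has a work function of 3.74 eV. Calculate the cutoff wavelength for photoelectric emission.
331.51 nm

The threshold wavelength is when the photon energy equals the work function:
hc/λ₀ = φ

Solving for λ₀:
λ₀ = hc/φ = (6.626×10⁻³⁴ J·s)(3×10⁸ m/s) / (3.74 eV × 1.602×10⁻¹⁹ J/eV)
λ₀ = 331.51 nm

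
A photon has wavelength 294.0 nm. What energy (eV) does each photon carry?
4.2171 eV

Using E = hf = hc/λ:

E = hc/λ = (6.626×10⁻³⁴ J·s)(3×10⁸ m/s) / (294.0×10⁻⁹ m)
E = 4.2171 eV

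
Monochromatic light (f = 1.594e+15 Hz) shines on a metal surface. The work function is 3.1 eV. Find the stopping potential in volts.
3.4923 V

The stopping potential V_s satisfies: eV_s = KE_max

First, find KE_max using Einstein's equation:
E_photon = hf = (6.626×10⁻³⁴ J·s)(1.594e+15 Hz) = 6.5923 eV
KE_max = E_photon - φ = 6.5923 - 3.1 = 3.4923 eV

Since eV_s = KE_max:
V_s = KE_max/e = 3.4923 V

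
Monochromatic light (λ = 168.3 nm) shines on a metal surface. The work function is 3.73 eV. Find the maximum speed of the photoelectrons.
1.1311e+06 m/s

First, find the maximum kinetic energy:
E_photon = hc/λ = 7.3669 eV
KE_max = E_photon - φ = 7.3669 - 3.73 = 3.6369 eV

Convert to Joules: KE_max = 3.6369 × 1.602×10⁻¹⁹ J = 5.8269e-19 J

Then use KE = ½mv² to find velocity:
v = √(2·KE/m) = √(2 × 5.8269e-19 J / 9.109e-31 kg)
v = 1.1311e+06 m/s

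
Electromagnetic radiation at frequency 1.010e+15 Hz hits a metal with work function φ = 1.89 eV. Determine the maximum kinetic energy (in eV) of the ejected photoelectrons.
2.2870 eV

Using Einstein's photoelectric equation: KE_max = hf - φ

First, calculate the photon energy:
E_photon = hf = (6.626×10⁻³⁴ J·s)(1.010e+15 Hz)
E_photon = 4.1770 eV

Then, the maximum kinetic energy:
KE_max = E_photon - φ = 4.1770 eV - 1.89 eV = 2.2870 eV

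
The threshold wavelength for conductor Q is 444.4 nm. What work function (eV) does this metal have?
2.79 eV

At the threshold wavelength, photon energy equals work function:
φ = hc/λ₀

Calculating:
φ = (6.626×10⁻³⁴ J·s)(3×10⁸ m/s) / (444.4×10⁻⁹ m)
φ = 2.79 eV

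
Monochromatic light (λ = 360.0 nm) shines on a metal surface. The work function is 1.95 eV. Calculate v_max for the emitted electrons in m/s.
7.2494e+05 m/s

First, find the maximum kinetic energy:
E_photon = hc/λ = 3.4440 eV
KE_max = E_photon - φ = 3.4440 - 1.95 = 1.4940 eV

Convert to Joules: KE_max = 1.4940 × 1.602×10⁻¹⁹ J = 2.3937e-19 J

Then use KE = ½mv² to find velocity:
v = √(2·KE/m) = √(2 × 2.3937e-19 J / 9.109e-31 kg)
v = 7.2494e+05 m/s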